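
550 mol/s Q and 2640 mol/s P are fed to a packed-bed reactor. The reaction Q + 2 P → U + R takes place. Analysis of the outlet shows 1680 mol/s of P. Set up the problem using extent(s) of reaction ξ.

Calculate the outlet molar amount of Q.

For P: n = n₀ − 2ξ → 1680 = 2640 − 2ξ, giving ξ = 480 mol/s.
Outlet amounts (n = n₀ + ν ξ):
  Q: 550 − 1(480) = 70
  P: 2640 − 2(480) = 1680
  U: 0 + 1(480) = 480
  R: 0 + 1(480) = 480

70 mol/s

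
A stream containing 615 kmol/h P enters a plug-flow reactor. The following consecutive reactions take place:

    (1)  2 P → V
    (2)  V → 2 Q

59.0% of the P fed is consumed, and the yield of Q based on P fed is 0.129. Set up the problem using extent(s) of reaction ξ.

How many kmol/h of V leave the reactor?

142 kmol/h

Conversion of P: P consumed = 2ξ₁ = 0.59 × 615 → ξ₁ = 181.4 kmol/h.
Yield of Q: 2ξ₂ / 615 = 0.129 → ξ₂ = 39.67 kmol/h.
Outlet amounts (n = n₀ + Σ ν·ξ):
  P: 615 − 2(181.4) = 252.2
  V: 0 + 1(181.4) − 1(39.67) = 141.8
  Q: 0 + 2(39.67) = 79.34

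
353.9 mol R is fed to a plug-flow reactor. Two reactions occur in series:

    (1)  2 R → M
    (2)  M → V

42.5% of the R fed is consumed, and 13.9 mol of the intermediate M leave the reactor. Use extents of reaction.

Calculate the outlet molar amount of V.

Conversion of R: R consumed = 2ξ₁ = 0.425 × 353.9 → ξ₁ = 75.2 mol.
M balance: n_M = 0 + 1ξ₁ − 1ξ₂ = 13.9 → ξ₂ = (1·75.2 − 13.9)/1 = 61.3 mol.
Outlet amounts (n = n₀ + Σ ν·ξ):
  R: 353.9 − 2(75.2) = 203.5
  M: 0 + 1(75.2) − 1(61.3) = 13.9
  V: 0 + 1(61.3) = 61.3

61.3 mol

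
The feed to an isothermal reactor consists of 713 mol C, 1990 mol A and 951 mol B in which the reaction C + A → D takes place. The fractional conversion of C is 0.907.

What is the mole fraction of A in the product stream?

0.447

C reacted = 0.907 × 713 = 646.7 mol; ν_C = −1, so ξ = 646.7/1 = 646.7 mol.
Outlet amounts (n = n₀ + ν ξ):
  C: 713 − 1(646.7) = 66.31
  A: 1990 − 1(646.7) = 1343
  D: 0 + 1(646.7) = 646.7
  B: 951 (inert)
Total out = 3007 mol; y_A = 1343 / 3007 = 0.4467.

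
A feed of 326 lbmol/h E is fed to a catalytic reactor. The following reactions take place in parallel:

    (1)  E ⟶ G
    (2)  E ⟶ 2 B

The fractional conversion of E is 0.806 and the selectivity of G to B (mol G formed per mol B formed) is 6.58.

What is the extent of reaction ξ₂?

Conversion of E: E consumed = 0.806 × 326 = 262.8 lbmol/h = 1ξ₁ + 1ξ₂.
Selectivity: 1ξ₁ / (2ξ₂) = 6.58 → ξ₁ = 13.16 ξ₂.
Substitute: (1·13.16 + 1) ξ₂ = 262.8 → ξ₂ = 18.56 lbmol/h, ξ₁ = 244.2 lbmol/h.
Outlet amounts (n = n₀ + Σ ν·ξ):
  E: 326 − 1(244.2) − 1(18.56) = 63.24
  G: 0 + 1(244.2) = 244.2
  B: 0 + 2(18.56) = 37.11

ξ₂ = 18.6 lbmol/h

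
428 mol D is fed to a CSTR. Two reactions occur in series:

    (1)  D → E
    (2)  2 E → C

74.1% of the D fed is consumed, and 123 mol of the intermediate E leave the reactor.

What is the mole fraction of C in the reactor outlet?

Conversion of D: D consumed = 1ξ₁ = 0.741 × 428 → ξ₁ = 317.1 mol.
E balance: n_E = 0 + 1ξ₁ − 2ξ₂ = 123 → ξ₂ = (1·317.1 − 123)/2 = 97.07 mol.
Outlet amounts (n = n₀ + Σ ν·ξ):
  D: 428 − 1(317.1) = 110.9
  E: 0 + 1(317.1) − 2(97.07) = 123
  C: 0 + 1(97.07) = 97.07
Total out = 330.9 mol; y_C = 97.07 / 330.9 = 0.2933.

0.293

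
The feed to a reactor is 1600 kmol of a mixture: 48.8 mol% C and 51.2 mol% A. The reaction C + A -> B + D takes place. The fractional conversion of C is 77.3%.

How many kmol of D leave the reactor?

604 kmol

C reacted = 0.773 × 780.8 = 603.6 kmol; ν_C = −1, so ξ = 603.6/1 = 603.6 kmol.
Outlet amounts (n = n₀ + ν ξ):
  C: 780.8 − 1(603.6) = 177.2
  A: 819.2 − 1(603.6) = 215.6
  B: 0 + 1(603.6) = 603.6
  D: 0 + 1(603.6) = 603.6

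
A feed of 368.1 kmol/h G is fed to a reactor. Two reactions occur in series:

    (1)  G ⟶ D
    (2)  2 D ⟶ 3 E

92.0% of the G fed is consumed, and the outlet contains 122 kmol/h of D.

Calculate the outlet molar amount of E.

325 kmol/h

Conversion of G: G consumed = 1ξ₁ = 0.92 × 368.1 → ξ₁ = 338.7 kmol/h.
D balance: n_D = 0 + 1ξ₁ − 2ξ₂ = 122 → ξ₂ = (1·338.7 − 122)/2 = 108.3 kmol/h.
Outlet amounts (n = n₀ + Σ ν·ξ):
  G: 368.1 − 1(338.7) = 29.45
  D: 0 + 1(338.7) − 2(108.3) = 122
  E: 0 + 3(108.3) = 325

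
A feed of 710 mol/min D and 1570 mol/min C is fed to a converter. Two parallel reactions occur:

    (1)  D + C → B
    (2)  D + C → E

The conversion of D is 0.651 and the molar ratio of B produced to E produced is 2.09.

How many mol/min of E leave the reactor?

Conversion of D: D consumed = 0.651 × 710 = 462.2 mol/min = 1ξ₁ + 1ξ₂.
Selectivity: 1ξ₁ / (1ξ₂) = 2.09 → ξ₁ = 2.09 ξ₂.
Substitute: (1·2.09 + 1) ξ₂ = 462.2 → ξ₂ = 149.6 mol/min, ξ₁ = 312.6 mol/min.
Outlet amounts (n = n₀ + Σ ν·ξ):
  D: 710 − 1(312.6) − 1(149.6) = 247.8
  C: 1570 − 1(312.6) − 1(149.6) = 1108
  B: 0 + 1(312.6) = 312.6
  E: 0 + 1(149.6) = 149.6

150 mol/min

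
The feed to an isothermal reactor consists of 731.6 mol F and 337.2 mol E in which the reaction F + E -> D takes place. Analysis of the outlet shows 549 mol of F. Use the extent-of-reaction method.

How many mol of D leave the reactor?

183 mol

For F: n = n₀ − 1ξ → 549 = 731.6 − 1ξ, giving ξ = 182.6 mol.
Outlet amounts (n = n₀ + ν ξ):
  F: 731.6 − 1(182.6) = 549
  E: 337.2 − 1(182.6) = 154.6
  D: 0 + 1(182.6) = 182.6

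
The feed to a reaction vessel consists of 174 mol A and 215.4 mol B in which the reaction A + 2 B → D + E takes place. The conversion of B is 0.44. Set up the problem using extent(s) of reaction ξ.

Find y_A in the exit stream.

0.37

B reacted = 0.44 × 215.4 = 94.78 mol; ν_B = −2, so ξ = 94.78/2 = 47.39 mol.
Outlet amounts (n = n₀ + ν ξ):
  A: 174 − 1(47.39) = 126.6
  B: 215.4 − 2(47.39) = 120.6
  D: 0 + 1(47.39) = 47.39
  E: 0 + 1(47.39) = 47.39
Total out = 342 mol; y_A = 126.6 / 342 = 0.3702.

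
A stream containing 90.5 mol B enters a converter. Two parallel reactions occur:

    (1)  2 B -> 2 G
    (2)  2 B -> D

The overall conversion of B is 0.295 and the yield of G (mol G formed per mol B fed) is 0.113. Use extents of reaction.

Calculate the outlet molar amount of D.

8.24 mol

Yield of G: 2ξ₁ / 90.5 = 0.113 → ξ₁ = 5.113 mol.
Conversion of B: 2ξ₁ + 2ξ₂ = 0.295 × 90.5 = 26.7 → ξ₂ = 8.235 mol.
Outlet amounts (n = n₀ + Σ ν·ξ):
  B: 90.5 − 2(5.113) − 2(8.235) = 63.8
  G: 0 + 2(5.113) = 10.23
  D: 0 + 1(8.235) = 8.235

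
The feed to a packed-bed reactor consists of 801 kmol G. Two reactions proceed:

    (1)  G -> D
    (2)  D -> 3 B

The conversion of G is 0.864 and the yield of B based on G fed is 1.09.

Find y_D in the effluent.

0.29

Conversion of G: G consumed = 1ξ₁ = 0.864 × 801 → ξ₁ = 692.1 kmol.
Yield of B: 3ξ₂ / 801 = 1.09 → ξ₂ = 291 kmol.
Outlet amounts (n = n₀ + Σ ν·ξ):
  G: 801 − 1(692.1) = 108.9
  D: 0 + 1(692.1) − 1(291) = 401
  B: 0 + 3(291) = 873.1
Total out = 1383 kmol; y_D = 401 / 1383 = 0.29.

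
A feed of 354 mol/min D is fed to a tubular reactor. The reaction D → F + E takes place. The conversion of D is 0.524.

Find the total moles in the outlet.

D reacted = 0.524 × 354 = 185.5 mol/min; ν_D = −1, so ξ = 185.5/1 = 185.5 mol/min.
Outlet amounts (n = n₀ + ν ξ):
  D: 354 − 1(185.5) = 168.5
  F: 0 + 1(185.5) = 185.5
  E: 0 + 1(185.5) = 185.5
Total out = 168.5 + 185.5 + 185.5 = 539.5 mol/min.

539 mol/min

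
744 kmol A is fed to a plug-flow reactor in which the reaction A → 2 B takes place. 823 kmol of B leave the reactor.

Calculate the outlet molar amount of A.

For B: n = n₀ + 2ξ → 823 = 0 + 2ξ, giving ξ = 411.5 kmol.
Outlet amounts (n = n₀ + ν ξ):
  A: 744 − 1(411.5) = 332.5
  B: 0 + 2(411.5) = 823

332 kmol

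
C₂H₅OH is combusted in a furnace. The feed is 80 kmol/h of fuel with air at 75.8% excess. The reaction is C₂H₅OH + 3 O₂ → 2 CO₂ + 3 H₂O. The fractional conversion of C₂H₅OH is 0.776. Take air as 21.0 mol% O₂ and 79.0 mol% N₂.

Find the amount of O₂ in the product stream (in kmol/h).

Stoichiometric O₂ = 3 × 80 = 240 kmol/h; O₂ fed = 240 × 1.758 = 421.9 kmol/h.
N₂ fed = 421.9 × 79/21 = 1587 kmol/h.
Fuel reacted = 0.776 × 80 → ξ = 62.08 kmol/h.
Outlet (n = n₀ + ν ξ):
  C₂H₅OH: 80 − 1(62.08) = 17.92
  O₂: 421.9 − 3(62.08) = 235.7
  N₂: 1587 (inert)
  CO₂: 0 + 2(62.08) = 124.2
  H₂O: 0 + 3(62.08) = 186.2

236 kmol/h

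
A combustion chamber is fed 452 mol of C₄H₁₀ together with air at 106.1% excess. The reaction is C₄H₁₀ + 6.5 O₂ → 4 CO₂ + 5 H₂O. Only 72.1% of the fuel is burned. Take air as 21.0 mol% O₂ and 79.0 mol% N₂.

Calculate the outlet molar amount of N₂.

22800 mol

Stoichiometric O₂ = 6.5 × 452 = 2938 mol; O₂ fed = 2938 × 2.061 = 6055 mol.
N₂ fed = 6055 × 79/21 = 22780 mol.
Fuel reacted = 0.721 × 452 → ξ = 325.9 mol.
Outlet (n = n₀ + ν ξ):
  C₄H₁₀: 452 − 1(325.9) = 126.1
  O₂: 6055 − 6.5(325.9) = 3937
  N₂: 22780 (inert)
  CO₂: 0 + 4(325.9) = 1304
  H₂O: 0 + 5(325.9) = 1629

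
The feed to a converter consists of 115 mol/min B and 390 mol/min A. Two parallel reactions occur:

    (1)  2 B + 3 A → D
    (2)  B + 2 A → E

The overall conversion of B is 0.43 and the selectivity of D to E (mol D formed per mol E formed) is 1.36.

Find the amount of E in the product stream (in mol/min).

Conversion of B: B consumed = 0.43 × 115 = 49.45 mol/min = 2ξ₁ + 1ξ₂.
Selectivity: 1ξ₁ / (1ξ₂) = 1.36 → ξ₁ = 1.36 ξ₂.
Substitute: (2·1.36 + 1) ξ₂ = 49.45 → ξ₂ = 13.29 mol/min, ξ₁ = 18.08 mol/min.
Outlet amounts (n = n₀ + Σ ν·ξ):
  B: 115 − 2(18.08) − 1(13.29) = 65.55
  A: 390 − 3(18.08) − 2(13.29) = 309.2
  D: 0 + 1(18.08) = 18.08
  E: 0 + 1(13.29) = 13.29

13.3 mol/min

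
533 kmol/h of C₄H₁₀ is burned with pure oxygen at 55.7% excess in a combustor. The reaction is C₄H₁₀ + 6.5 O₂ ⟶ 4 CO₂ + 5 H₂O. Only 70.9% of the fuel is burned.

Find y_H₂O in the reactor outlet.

Stoichiometric O₂ = 6.5 × 533 = 3464 kmol/h; O₂ fed = 3464 × 1.557 = 5394 kmol/h.
Fuel reacted = 0.709 × 533 → ξ = 377.9 kmol/h.
Outlet (n = n₀ + ν ξ):
  C₄H₁₀: 533 − 1(377.9) = 155.1
  O₂: 5394 − 6.5(377.9) = 2938
  CO₂: 0 + 4(377.9) = 1512
  H₂O: 0 + 5(377.9) = 1889
Total out = 6494 kmol/h; y_H₂O = 1889 / 6494 = 0.291.

0.291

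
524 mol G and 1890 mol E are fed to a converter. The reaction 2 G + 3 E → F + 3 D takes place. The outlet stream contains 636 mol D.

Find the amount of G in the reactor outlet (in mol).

For D: n = n₀ + 3ξ → 636 = 0 + 3ξ, giving ξ = 212 mol.
Outlet amounts (n = n₀ + ν ξ):
  G: 524 − 2(212) = 100
  E: 1890 − 3(212) = 1254
  F: 0 + 1(212) = 212
  D: 0 + 3(212) = 636

100 mol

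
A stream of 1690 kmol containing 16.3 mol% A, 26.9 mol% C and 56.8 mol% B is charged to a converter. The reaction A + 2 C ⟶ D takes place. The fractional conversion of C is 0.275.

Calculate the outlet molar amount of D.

62.5 kmol

C reacted = 0.275 × 454.6 = 125 kmol; ν_C = −2, so ξ = 125/2 = 62.51 kmol.
Outlet amounts (n = n₀ + ν ξ):
  A: 275.5 − 1(62.51) = 213
  C: 454.6 − 2(62.51) = 329.6
  D: 0 + 1(62.51) = 62.51
  B: 959.9 (inert)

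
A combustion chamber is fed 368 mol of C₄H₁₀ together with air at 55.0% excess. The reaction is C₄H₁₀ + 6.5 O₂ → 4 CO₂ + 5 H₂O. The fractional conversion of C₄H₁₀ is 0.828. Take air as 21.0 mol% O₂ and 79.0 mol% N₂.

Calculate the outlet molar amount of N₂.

13900 mol

Stoichiometric O₂ = 6.5 × 368 = 2392 mol; O₂ fed = 2392 × 1.550 = 3708 mol.
N₂ fed = 3708 × 79/21 = 13950 mol.
Fuel reacted = 0.828 × 368 → ξ = 304.7 mol.
Outlet (n = n₀ + ν ξ):
  C₄H₁₀: 368 − 1(304.7) = 63.3
  O₂: 3708 − 6.5(304.7) = 1727
  N₂: 13950 (inert)
  CO₂: 0 + 4(304.7) = 1219
  H₂O: 0 + 5(304.7) = 1524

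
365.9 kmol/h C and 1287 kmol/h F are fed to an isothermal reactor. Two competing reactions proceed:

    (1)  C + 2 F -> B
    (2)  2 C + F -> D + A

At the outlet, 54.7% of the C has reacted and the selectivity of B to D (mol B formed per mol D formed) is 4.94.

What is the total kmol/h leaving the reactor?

1340 kmol/h

Conversion of C: C consumed = 0.547 × 365.9 = 200.1 kmol/h = 1ξ₁ + 2ξ₂.
Selectivity: 1ξ₁ / (1ξ₂) = 4.94 → ξ₁ = 4.94 ξ₂.
Substitute: (1·4.94 + 2) ξ₂ = 200.1 → ξ₂ = 28.84 kmol/h, ξ₁ = 142.5 kmol/h.
Outlet amounts (n = n₀ + Σ ν·ξ):
  C: 365.9 − 1(142.5) − 2(28.84) = 165.8
  F: 1287 − 2(142.5) − 1(28.84) = 973.2
  B: 0 + 1(142.5) = 142.5
  D: 0 + 1(28.84) = 28.84
  A: 0 + 1(28.84) = 28.84
Total out = 165.8 + 973.2 + 142.5 + 28.84 + 28.84 = 1339 kmol/h.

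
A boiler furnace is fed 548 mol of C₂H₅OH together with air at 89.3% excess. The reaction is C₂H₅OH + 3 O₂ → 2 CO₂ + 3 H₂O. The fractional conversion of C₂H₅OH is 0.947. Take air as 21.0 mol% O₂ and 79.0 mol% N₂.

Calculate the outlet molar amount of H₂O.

1560 mol

Stoichiometric O₂ = 3 × 548 = 1644 mol; O₂ fed = 1644 × 1.893 = 3112 mol.
N₂ fed = 3112 × 79/21 = 11710 mol.
Fuel reacted = 0.947 × 548 → ξ = 519 mol.
Outlet (n = n₀ + ν ξ):
  C₂H₅OH: 548 − 1(519) = 29.04
  O₂: 3112 − 3(519) = 1555
  N₂: 11710 (inert)
  CO₂: 0 + 2(519) = 1038
  H₂O: 0 + 3(519) = 1557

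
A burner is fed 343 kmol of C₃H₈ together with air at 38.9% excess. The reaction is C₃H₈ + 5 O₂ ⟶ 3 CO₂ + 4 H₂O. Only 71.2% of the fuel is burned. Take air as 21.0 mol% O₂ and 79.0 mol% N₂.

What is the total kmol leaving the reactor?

Stoichiometric O₂ = 5 × 343 = 1715 kmol; O₂ fed = 1715 × 1.389 = 2382 kmol.
N₂ fed = 2382 × 79/21 = 8961 kmol.
Fuel reacted = 0.712 × 343 → ξ = 244.2 kmol.
Outlet (n = n₀ + ν ξ):
  C₃H₈: 343 − 1(244.2) = 98.78
  O₂: 2382 − 5(244.2) = 1161
  N₂: 8961 (inert)
  CO₂: 0 + 3(244.2) = 732.6
  H₂O: 0 + 4(244.2) = 976.9
Total out = 98.78 + 1161 + 8961 + 732.6 + 976.9 = 11930 kmol.

11900 kmol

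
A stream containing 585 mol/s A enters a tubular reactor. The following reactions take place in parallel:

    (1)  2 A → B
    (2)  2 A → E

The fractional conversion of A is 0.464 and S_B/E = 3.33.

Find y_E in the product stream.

Conversion of A: A consumed = 0.464 × 585 = 271.4 mol/s = 2ξ₁ + 2ξ₂.
Selectivity: 1ξ₁ / (1ξ₂) = 3.33 → ξ₁ = 3.33 ξ₂.
Substitute: (2·3.33 + 2) ξ₂ = 271.4 → ξ₂ = 31.34 mol/s, ξ₁ = 104.4 mol/s.
Outlet amounts (n = n₀ + Σ ν·ξ):
  A: 585 − 2(104.4) − 2(31.34) = 313.6
  B: 0 + 1(104.4) = 104.4
  E: 0 + 1(31.34) = 31.34
Total out = 449.3 mol/s; y_E = 31.34 / 449.3 = 0.06977.

0.0698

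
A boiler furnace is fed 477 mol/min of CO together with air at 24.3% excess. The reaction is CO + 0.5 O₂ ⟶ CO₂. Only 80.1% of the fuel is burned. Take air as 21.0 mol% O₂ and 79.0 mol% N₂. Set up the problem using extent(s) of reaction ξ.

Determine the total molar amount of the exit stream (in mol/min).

Stoichiometric O₂ = 0.5 × 477 = 238.5 mol/min; O₂ fed = 238.5 × 1.243 = 296.5 mol/min.
N₂ fed = 296.5 × 79/21 = 1115 mol/min.
Fuel reacted = 0.801 × 477 → ξ = 382.1 mol/min.
Outlet (n = n₀ + ν ξ):
  CO: 477 − 1(382.1) = 94.92
  O₂: 296.5 − 0.5(382.1) = 105.4
  N₂: 1115 (inert)
  CO₂: 0 + 1(382.1) = 382.1
Total out = 94.92 + 105.4 + 1115 + 382.1 = 1698 mol/min.

1700 mol/min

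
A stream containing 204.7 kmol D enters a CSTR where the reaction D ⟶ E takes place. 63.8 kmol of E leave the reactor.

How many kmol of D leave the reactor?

For E: n = n₀ + 1ξ → 63.8 = 0 + 1ξ, giving ξ = 63.8 kmol.
Outlet amounts (n = n₀ + ν ξ):
  D: 204.7 − 1(63.8) = 140.9
  E: 0 + 1(63.8) = 63.8

141 kmol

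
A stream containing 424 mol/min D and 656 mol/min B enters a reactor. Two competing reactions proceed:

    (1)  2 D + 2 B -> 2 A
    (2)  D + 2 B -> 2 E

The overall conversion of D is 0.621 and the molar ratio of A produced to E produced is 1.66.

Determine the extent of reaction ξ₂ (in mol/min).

Conversion of D: D consumed = 0.621 × 424 = 263.3 mol/min = 2ξ₁ + 1ξ₂.
Selectivity: 2ξ₁ / (2ξ₂) = 1.66 → ξ₁ = 1.66 ξ₂.
Substitute: (2·1.66 + 1) ξ₂ = 263.3 → ξ₂ = 60.95 mol/min, ξ₁ = 101.2 mol/min.
Outlet amounts (n = n₀ + Σ ν·ξ):
  D: 424 − 2(101.2) − 1(60.95) = 160.7
  B: 656 − 2(101.2) − 2(60.95) = 331.7
  A: 0 + 2(101.2) = 202.4
  E: 0 + 2(60.95) = 121.9

ξ₂ = 60.9 mol/min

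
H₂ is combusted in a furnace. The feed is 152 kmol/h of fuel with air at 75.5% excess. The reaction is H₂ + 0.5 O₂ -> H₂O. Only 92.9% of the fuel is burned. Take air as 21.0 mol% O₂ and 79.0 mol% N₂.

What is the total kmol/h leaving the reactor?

717 kmol/h

Stoichiometric O₂ = 0.5 × 152 = 76 kmol/h; O₂ fed = 76 × 1.755 = 133.4 kmol/h.
N₂ fed = 133.4 × 79/21 = 501.8 kmol/h.
Fuel reacted = 0.929 × 152 → ξ = 141.2 kmol/h.
Outlet (n = n₀ + ν ξ):
  H₂: 152 − 1(141.2) = 10.79
  O₂: 133.4 − 0.5(141.2) = 62.78
  N₂: 501.8 (inert)
  H₂O: 0 + 1(141.2) = 141.2
Total out = 10.79 + 62.78 + 501.8 + 141.2 = 716.5 kmol/h.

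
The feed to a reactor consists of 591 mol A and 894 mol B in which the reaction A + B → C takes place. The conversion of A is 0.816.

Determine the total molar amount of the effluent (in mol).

A reacted = 0.816 × 591 = 482.3 mol; ν_A = −1, so ξ = 482.3/1 = 482.3 mol.
Outlet amounts (n = n₀ + ν ξ):
  A: 591 − 1(482.3) = 108.7
  B: 894 − 1(482.3) = 411.7
  C: 0 + 1(482.3) = 482.3
Total out = 108.7 + 411.7 + 482.3 = 1003 mol.

1000 mol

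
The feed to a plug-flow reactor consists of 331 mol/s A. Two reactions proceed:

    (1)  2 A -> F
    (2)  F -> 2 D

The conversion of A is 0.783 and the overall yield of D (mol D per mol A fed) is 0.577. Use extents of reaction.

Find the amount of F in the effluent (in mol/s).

34.1 mol/s

Conversion of A: A consumed = 2ξ₁ = 0.783 × 331 → ξ₁ = 129.6 mol/s.
Yield of D: 2ξ₂ / 331 = 0.577 → ξ₂ = 95.49 mol/s.
Outlet amounts (n = n₀ + Σ ν·ξ):
  A: 331 − 2(129.6) = 71.83
  F: 0 + 1(129.6) − 1(95.49) = 34.09
  D: 0 + 2(95.49) = 191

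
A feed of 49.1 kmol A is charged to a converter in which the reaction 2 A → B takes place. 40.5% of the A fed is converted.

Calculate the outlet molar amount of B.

A reacted = 0.405 × 49.1 = 19.89 kmol; ν_A = −2, so ξ = 19.89/2 = 9.943 kmol.
Outlet amounts (n = n₀ + ν ξ):
  A: 49.1 − 2(9.943) = 29.21
  B: 0 + 1(9.943) = 9.943

9.94 kmol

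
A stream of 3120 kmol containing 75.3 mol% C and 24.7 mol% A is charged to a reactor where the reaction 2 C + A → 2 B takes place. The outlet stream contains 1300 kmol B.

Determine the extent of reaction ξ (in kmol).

ξ = 650 kmol

For B: n = n₀ + 2ξ → 1300 = 0 + 2ξ, giving ξ = 650 kmol.
Outlet amounts (n = n₀ + ν ξ):
  C: 2349 − 2(650) = 1049
  A: 770.6 − 1(650) = 120.6
  B: 0 + 2(650) = 1300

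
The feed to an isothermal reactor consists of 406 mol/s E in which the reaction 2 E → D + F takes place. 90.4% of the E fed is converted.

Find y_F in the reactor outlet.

E reacted = 0.904 × 406 = 367 mol/s; ν_E = −2, so ξ = 367/2 = 183.5 mol/s.
Outlet amounts (n = n₀ + ν ξ):
  E: 406 − 2(183.5) = 38.98
  D: 0 + 1(183.5) = 183.5
  F: 0 + 1(183.5) = 183.5
Total out = 406 mol/s; y_F = 183.5 / 406 = 0.452.

0.452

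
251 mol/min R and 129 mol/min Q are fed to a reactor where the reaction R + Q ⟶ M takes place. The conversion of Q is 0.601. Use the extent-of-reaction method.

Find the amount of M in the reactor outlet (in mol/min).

Q reacted = 0.601 × 129 = 77.53 mol/min; ν_Q = −1, so ξ = 77.53/1 = 77.53 mol/min.
Outlet amounts (n = n₀ + ν ξ):
  R: 251 − 1(77.53) = 173.5
  Q: 129 − 1(77.53) = 51.47
  M: 0 + 1(77.53) = 77.53

77.5 mol/min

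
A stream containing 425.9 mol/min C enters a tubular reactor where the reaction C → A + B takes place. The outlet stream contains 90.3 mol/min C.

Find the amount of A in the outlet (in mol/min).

336 mol/min

For C: n = n₀ − 1ξ → 90.3 = 425.9 − 1ξ, giving ξ = 335.6 mol/min.
Outlet amounts (n = n₀ + ν ξ):
  C: 425.9 − 1(335.6) = 90.3
  A: 0 + 1(335.6) = 335.6
  B: 0 + 1(335.6) = 335.6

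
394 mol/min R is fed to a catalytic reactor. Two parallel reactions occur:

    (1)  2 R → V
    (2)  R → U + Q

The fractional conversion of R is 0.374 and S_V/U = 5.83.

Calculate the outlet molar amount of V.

Conversion of R: R consumed = 0.374 × 394 = 147.4 mol/min = 2ξ₁ + 1ξ₂.
Selectivity: 1ξ₁ / (1ξ₂) = 5.83 → ξ₁ = 5.83 ξ₂.
Substitute: (2·5.83 + 1) ξ₂ = 147.4 → ξ₂ = 11.64 mol/min, ξ₁ = 67.86 mol/min.
Outlet amounts (n = n₀ + Σ ν·ξ):
  R: 394 − 2(67.86) − 1(11.64) = 246.6
  V: 0 + 1(67.86) = 67.86
  U: 0 + 1(11.64) = 11.64
  Q: 0 + 1(11.64) = 11.64

67.9 mol/min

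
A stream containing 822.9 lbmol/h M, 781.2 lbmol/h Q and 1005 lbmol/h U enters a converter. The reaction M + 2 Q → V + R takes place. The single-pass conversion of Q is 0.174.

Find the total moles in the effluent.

2540 lbmol/h

Q reacted = 0.174 × 781.2 = 135.9 lbmol/h; ν_Q = −2, so ξ = 135.9/2 = 67.96 lbmol/h.
Outlet amounts (n = n₀ + ν ξ):
  M: 822.9 − 1(67.96) = 754.9
  Q: 781.2 − 2(67.96) = 645.3
  V: 0 + 1(67.96) = 67.96
  R: 0 + 1(67.96) = 67.96
  U: 1005 (inert)
Total out = 754.9 + 645.3 + 67.96 + 67.96 + 1005 = 2541 lbmol/h.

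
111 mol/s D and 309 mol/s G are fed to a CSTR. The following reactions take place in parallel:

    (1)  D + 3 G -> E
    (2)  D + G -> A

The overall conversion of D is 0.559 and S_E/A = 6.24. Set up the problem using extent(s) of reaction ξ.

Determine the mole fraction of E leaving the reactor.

Conversion of D: D consumed = 0.559 × 111 = 62.05 mol/s = 1ξ₁ + 1ξ₂.
Selectivity: 1ξ₁ / (1ξ₂) = 6.24 → ξ₁ = 6.24 ξ₂.
Substitute: (1·6.24 + 1) ξ₂ = 62.05 → ξ₂ = 8.57 mol/s, ξ₁ = 53.48 mol/s.
Outlet amounts (n = n₀ + Σ ν·ξ):
  D: 111 − 1(53.48) − 1(8.57) = 48.95
  G: 309 − 3(53.48) − 1(8.57) = 140
  E: 0 + 1(53.48) = 53.48
  A: 0 + 1(8.57) = 8.57
Total out = 251 mol/s; y_E = 53.48 / 251 = 0.2131.

0.213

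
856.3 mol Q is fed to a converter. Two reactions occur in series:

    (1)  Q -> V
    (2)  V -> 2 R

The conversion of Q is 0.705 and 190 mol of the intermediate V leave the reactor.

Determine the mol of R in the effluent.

Conversion of Q: Q consumed = 1ξ₁ = 0.705 × 856.3 → ξ₁ = 603.7 mol.
V balance: n_V = 0 + 1ξ₁ − 1ξ₂ = 190 → ξ₂ = (1·603.7 − 190)/1 = 413.7 mol.
Outlet amounts (n = n₀ + Σ ν·ξ):
  Q: 856.3 − 1(603.7) = 252.6
  V: 0 + 1(603.7) − 1(413.7) = 190
  R: 0 + 2(413.7) = 827.4

827 mol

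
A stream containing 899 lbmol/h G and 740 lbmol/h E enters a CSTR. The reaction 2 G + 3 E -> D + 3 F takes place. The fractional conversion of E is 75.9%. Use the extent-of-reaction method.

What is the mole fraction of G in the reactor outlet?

E reacted = 0.759 × 740 = 561.7 lbmol/h; ν_E = −3, so ξ = 561.7/3 = 187.2 lbmol/h.
Outlet amounts (n = n₀ + ν ξ):
  G: 899 − 2(187.2) = 524.6
  E: 740 − 3(187.2) = 178.3
  D: 0 + 1(187.2) = 187.2
  F: 0 + 3(187.2) = 561.7
Total out = 1452 lbmol/h; y_G = 524.6 / 1452 = 0.3613.

0.361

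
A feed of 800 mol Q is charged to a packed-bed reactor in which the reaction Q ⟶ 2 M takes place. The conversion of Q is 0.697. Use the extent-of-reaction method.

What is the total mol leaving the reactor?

Q reacted = 0.697 × 800 = 557.6 mol; ν_Q = −1, so ξ = 557.6/1 = 557.6 mol.
Outlet amounts (n = n₀ + ν ξ):
  Q: 800 − 1(557.6) = 242.4
  M: 0 + 2(557.6) = 1115
Total out = 242.4 + 1115 = 1358 mol.

1360 mol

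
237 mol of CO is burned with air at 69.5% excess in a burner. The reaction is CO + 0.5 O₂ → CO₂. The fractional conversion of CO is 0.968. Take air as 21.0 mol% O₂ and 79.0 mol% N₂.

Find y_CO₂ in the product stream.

0.213

Stoichiometric O₂ = 0.5 × 237 = 118.5 mol; O₂ fed = 118.5 × 1.695 = 200.9 mol.
N₂ fed = 200.9 × 79/21 = 755.6 mol.
Fuel reacted = 0.968 × 237 → ξ = 229.4 mol.
Outlet (n = n₀ + ν ξ):
  CO: 237 − 1(229.4) = 7.584
  O₂: 200.9 − 0.5(229.4) = 86.15
  N₂: 755.6 (inert)
  CO₂: 0 + 1(229.4) = 229.4
Total out = 1079 mol; y_CO₂ = 229.4 / 1079 = 0.2127.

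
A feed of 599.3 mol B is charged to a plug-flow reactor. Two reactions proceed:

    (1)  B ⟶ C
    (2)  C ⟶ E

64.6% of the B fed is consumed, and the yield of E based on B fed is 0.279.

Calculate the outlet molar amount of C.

Conversion of B: B consumed = 1ξ₁ = 0.646 × 599.3 → ξ₁ = 387.1 mol.
Yield of E: 1ξ₂ / 599.3 = 0.279 → ξ₂ = 167.2 mol.
Outlet amounts (n = n₀ + Σ ν·ξ):
  B: 599.3 − 1(387.1) = 212.2
  C: 0 + 1(387.1) − 1(167.2) = 219.9
  E: 0 + 1(167.2) = 167.2

220 mol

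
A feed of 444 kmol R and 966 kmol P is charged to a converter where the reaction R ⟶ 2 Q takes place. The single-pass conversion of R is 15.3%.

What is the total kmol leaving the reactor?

1480 kmol

R reacted = 0.153 × 444 = 67.93 kmol; ν_R = −1, so ξ = 67.93/1 = 67.93 kmol.
Outlet amounts (n = n₀ + ν ξ):
  R: 444 − 1(67.93) = 376.1
  Q: 0 + 2(67.93) = 135.9
  P: 966 (inert)
Total out = 376.1 + 135.9 + 966 = 1478 kmol.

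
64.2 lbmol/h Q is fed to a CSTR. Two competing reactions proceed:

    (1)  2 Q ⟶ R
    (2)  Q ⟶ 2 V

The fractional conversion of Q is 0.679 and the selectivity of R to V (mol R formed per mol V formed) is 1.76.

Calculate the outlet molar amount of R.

Conversion of Q: Q consumed = 0.679 × 64.2 = 43.59 lbmol/h = 2ξ₁ + 1ξ₂.
Selectivity: 1ξ₁ / (2ξ₂) = 1.76 → ξ₁ = 3.52 ξ₂.
Substitute: (2·3.52 + 1) ξ₂ = 43.59 → ξ₂ = 5.422 lbmol/h, ξ₁ = 19.08 lbmol/h.
Outlet amounts (n = n₀ + Σ ν·ξ):
  Q: 64.2 − 2(19.08) − 1(5.422) = 20.61
  R: 0 + 1(19.08) = 19.08
  V: 0 + 2(5.422) = 10.84

19.1 lbmol/h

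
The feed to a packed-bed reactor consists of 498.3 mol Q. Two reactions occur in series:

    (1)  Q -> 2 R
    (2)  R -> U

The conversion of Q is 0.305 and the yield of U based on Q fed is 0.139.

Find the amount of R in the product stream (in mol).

235 mol

Conversion of Q: Q consumed = 1ξ₁ = 0.305 × 498.3 → ξ₁ = 152 mol.
Yield of U: 1ξ₂ / 498.3 = 0.139 → ξ₂ = 69.26 mol.
Outlet amounts (n = n₀ + Σ ν·ξ):
  Q: 498.3 − 1(152) = 346.3
  R: 0 + 2(152) − 1(69.26) = 234.7
  U: 0 + 1(69.26) = 69.26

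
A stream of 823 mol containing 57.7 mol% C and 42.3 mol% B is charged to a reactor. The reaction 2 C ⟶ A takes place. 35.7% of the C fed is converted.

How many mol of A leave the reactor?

C reacted = 0.357 × 474.9 = 169.5 mol; ν_C = −2, so ξ = 169.5/2 = 84.76 mol.
Outlet amounts (n = n₀ + ν ξ):
  C: 474.9 − 2(84.76) = 305.3
  A: 0 + 1(84.76) = 84.76
  B: 348.1 (inert)

84.8 mol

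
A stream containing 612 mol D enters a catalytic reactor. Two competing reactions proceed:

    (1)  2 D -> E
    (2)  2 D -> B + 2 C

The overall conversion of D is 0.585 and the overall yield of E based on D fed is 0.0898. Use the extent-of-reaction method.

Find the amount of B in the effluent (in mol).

124 mol

Yield of E: 1ξ₁ / 612 = 0.0898 → ξ₁ = 54.96 mol.
Conversion of D: 2ξ₁ + 2ξ₂ = 0.585 × 612 = 358 → ξ₂ = 124.1 mol.
Outlet amounts (n = n₀ + Σ ν·ξ):
  D: 612 − 2(54.96) − 2(124.1) = 254
  E: 0 + 1(54.96) = 54.96
  B: 0 + 1(124.1) = 124.1
  C: 0 + 2(124.1) = 248.1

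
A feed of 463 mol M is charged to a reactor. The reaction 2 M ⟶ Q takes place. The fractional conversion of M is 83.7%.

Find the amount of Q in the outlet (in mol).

194 mol

M reacted = 0.837 × 463 = 387.5 mol; ν_M = −2, so ξ = 387.5/2 = 193.8 mol.
Outlet amounts (n = n₀ + ν ξ):
  M: 463 − 2(193.8) = 75.47
  Q: 0 + 1(193.8) = 193.8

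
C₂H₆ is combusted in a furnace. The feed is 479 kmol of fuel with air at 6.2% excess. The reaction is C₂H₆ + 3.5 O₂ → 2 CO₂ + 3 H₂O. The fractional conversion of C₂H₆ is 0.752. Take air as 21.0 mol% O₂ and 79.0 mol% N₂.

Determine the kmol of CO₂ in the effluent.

720 kmol

Stoichiometric O₂ = 3.5 × 479 = 1676 kmol; O₂ fed = 1676 × 1.062 = 1780 kmol.
N₂ fed = 1780 × 79/21 = 6698 kmol.
Fuel reacted = 0.752 × 479 → ξ = 360.2 kmol.
Outlet (n = n₀ + ν ξ):
  C₂H₆: 479 − 1(360.2) = 118.8
  O₂: 1780 − 3.5(360.2) = 519.7
  N₂: 6698 (inert)
  CO₂: 0 + 2(360.2) = 720.4
  H₂O: 0 + 3(360.2) = 1081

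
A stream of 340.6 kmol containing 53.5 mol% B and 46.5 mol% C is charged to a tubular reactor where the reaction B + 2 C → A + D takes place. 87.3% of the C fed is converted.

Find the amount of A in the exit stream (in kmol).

69.1 kmol

C reacted = 0.873 × 158.4 = 138.3 kmol; ν_C = −2, so ξ = 138.3/2 = 69.13 kmol.
Outlet amounts (n = n₀ + ν ξ):
  B: 182.2 − 1(69.13) = 113.1
  C: 158.4 − 2(69.13) = 20.11
  A: 0 + 1(69.13) = 69.13
  D: 0 + 1(69.13) = 69.13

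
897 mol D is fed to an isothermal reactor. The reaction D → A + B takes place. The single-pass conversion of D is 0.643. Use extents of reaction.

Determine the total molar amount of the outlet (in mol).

D reacted = 0.643 × 897 = 576.8 mol; ν_D = −1, so ξ = 576.8/1 = 576.8 mol.
Outlet amounts (n = n₀ + ν ξ):
  D: 897 − 1(576.8) = 320.2
  A: 0 + 1(576.8) = 576.8
  B: 0 + 1(576.8) = 576.8
Total out = 320.2 + 576.8 + 576.8 = 1474 mol.

1470 mol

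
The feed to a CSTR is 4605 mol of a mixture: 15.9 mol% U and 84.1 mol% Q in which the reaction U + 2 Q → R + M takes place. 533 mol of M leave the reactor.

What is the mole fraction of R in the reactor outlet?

For M: n = n₀ + 1ξ → 533 = 0 + 1ξ, giving ξ = 533 mol.
Outlet amounts (n = n₀ + ν ξ):
  U: 732.2 − 1(533) = 199.2
  Q: 3873 − 2(533) = 2807
  R: 0 + 1(533) = 533
  M: 0 + 1(533) = 533
Total out = 4072 mol; y_R = 533 / 4072 = 0.1309.

0.131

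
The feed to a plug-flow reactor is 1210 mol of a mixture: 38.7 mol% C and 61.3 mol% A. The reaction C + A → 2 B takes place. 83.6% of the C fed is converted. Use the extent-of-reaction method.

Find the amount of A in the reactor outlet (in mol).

C reacted = 0.836 × 468.3 = 391.5 mol; ν_C = −1, so ξ = 391.5/1 = 391.5 mol.
Outlet amounts (n = n₀ + ν ξ):
  C: 468.3 − 1(391.5) = 76.8
  A: 741.7 − 1(391.5) = 350.3
  B: 0 + 2(391.5) = 782.9

350 mol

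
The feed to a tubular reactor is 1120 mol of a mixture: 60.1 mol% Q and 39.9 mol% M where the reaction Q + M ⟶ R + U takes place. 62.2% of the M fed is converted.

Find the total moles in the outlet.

M reacted = 0.622 × 446.9 = 278 mol; ν_M = −1, so ξ = 278/1 = 278 mol.
Outlet amounts (n = n₀ + ν ξ):
  Q: 673.1 − 1(278) = 395.2
  M: 446.9 − 1(278) = 168.9
  R: 0 + 1(278) = 278
  U: 0 + 1(278) = 278
Total out = 395.2 + 168.9 + 278 + 278 = 1120 mol.

1120 mol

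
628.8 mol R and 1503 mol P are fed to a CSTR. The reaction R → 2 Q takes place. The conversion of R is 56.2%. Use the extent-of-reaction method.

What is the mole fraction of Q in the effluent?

R reacted = 0.562 × 628.8 = 353.4 mol; ν_R = −1, so ξ = 353.4/1 = 353.4 mol.
Outlet amounts (n = n₀ + ν ξ):
  R: 628.8 − 1(353.4) = 275.4
  Q: 0 + 2(353.4) = 706.8
  P: 1503 (inert)
Total out = 2485 mol; y_Q = 706.8 / 2485 = 0.2844.

0.284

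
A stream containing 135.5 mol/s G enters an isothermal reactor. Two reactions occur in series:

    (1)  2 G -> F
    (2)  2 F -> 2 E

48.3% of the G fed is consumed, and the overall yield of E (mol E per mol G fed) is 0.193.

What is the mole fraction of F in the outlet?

Conversion of G: G consumed = 2ξ₁ = 0.483 × 135.5 → ξ₁ = 32.72 mol/s.
Yield of E: 2ξ₂ / 135.5 = 0.193 → ξ₂ = 13.08 mol/s.
Outlet amounts (n = n₀ + Σ ν·ξ):
  G: 135.5 − 2(32.72) = 70.05
  F: 0 + 1(32.72) − 2(13.08) = 6.572
  E: 0 + 2(13.08) = 26.15
Total out = 102.8 mol/s; y_F = 6.572 / 102.8 = 0.06394.

0.0639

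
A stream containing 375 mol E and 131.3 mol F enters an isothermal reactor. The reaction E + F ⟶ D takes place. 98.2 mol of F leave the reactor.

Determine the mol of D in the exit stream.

For F: n = n₀ − 1ξ → 98.2 = 131.3 − 1ξ, giving ξ = 33.1 mol.
Outlet amounts (n = n₀ + ν ξ):
  E: 375 − 1(33.1) = 341.9
  F: 131.3 − 1(33.1) = 98.2
  D: 0 + 1(33.1) = 33.1

33.1 mol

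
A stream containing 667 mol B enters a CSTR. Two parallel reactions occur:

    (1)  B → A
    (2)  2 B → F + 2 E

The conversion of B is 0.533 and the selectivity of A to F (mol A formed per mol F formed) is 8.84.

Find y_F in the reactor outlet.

0.0469

Conversion of B: B consumed = 0.533 × 667 = 355.5 mol = 1ξ₁ + 2ξ₂.
Selectivity: 1ξ₁ / (1ξ₂) = 8.84 → ξ₁ = 8.84 ξ₂.
Substitute: (1·8.84 + 2) ξ₂ = 355.5 → ξ₂ = 32.8 mol, ξ₁ = 289.9 mol.
Outlet amounts (n = n₀ + Σ ν·ξ):
  B: 667 − 1(289.9) − 2(32.8) = 311.5
  A: 0 + 1(289.9) = 289.9
  F: 0 + 1(32.8) = 32.8
  E: 0 + 2(32.8) = 65.59
Total out = 699.8 mol; y_F = 32.8 / 699.8 = 0.04687.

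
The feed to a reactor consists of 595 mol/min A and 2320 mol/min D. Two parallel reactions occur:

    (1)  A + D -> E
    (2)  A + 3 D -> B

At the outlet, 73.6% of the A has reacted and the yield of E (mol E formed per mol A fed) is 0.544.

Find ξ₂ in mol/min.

ξ₂ = 114 mol/min

Yield of E: 1ξ₁ / 595 = 0.544 → ξ₁ = 323.7 mol/min.
Conversion of A: 1ξ₁ + 1ξ₂ = 0.736 × 595 = 437.9 → ξ₂ = 114.2 mol/min.
Outlet amounts (n = n₀ + Σ ν·ξ):
  A: 595 − 1(323.7) − 1(114.2) = 157.1
  D: 2320 − 1(323.7) − 3(114.2) = 1654
  E: 0 + 1(323.7) = 323.7
  B: 0 + 1(114.2) = 114.2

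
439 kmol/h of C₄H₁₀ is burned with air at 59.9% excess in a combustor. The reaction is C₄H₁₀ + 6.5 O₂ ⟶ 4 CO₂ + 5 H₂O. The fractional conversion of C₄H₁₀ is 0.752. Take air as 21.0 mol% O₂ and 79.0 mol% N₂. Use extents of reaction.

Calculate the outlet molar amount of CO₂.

Stoichiometric O₂ = 6.5 × 439 = 2854 kmol/h; O₂ fed = 2854 × 1.599 = 4563 kmol/h.
N₂ fed = 4563 × 79/21 = 17160 kmol/h.
Fuel reacted = 0.752 × 439 → ξ = 330.1 kmol/h.
Outlet (n = n₀ + ν ξ):
  C₄H₁₀: 439 − 1(330.1) = 108.9
  O₂: 4563 − 6.5(330.1) = 2417
  N₂: 17160 (inert)
  CO₂: 0 + 4(330.1) = 1321
  H₂O: 0 + 5(330.1) = 1651

1320 kmol/h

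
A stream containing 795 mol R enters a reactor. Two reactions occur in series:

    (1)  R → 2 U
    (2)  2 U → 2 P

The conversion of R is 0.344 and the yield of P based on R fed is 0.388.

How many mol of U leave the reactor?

Conversion of R: R consumed = 1ξ₁ = 0.344 × 795 → ξ₁ = 273.5 mol.
Yield of P: 2ξ₂ / 795 = 0.388 → ξ₂ = 154.2 mol.
Outlet amounts (n = n₀ + Σ ν·ξ):
  R: 795 − 1(273.5) = 521.5
  U: 0 + 2(273.5) − 2(154.2) = 238.5
  P: 0 + 2(154.2) = 308.5

238 mol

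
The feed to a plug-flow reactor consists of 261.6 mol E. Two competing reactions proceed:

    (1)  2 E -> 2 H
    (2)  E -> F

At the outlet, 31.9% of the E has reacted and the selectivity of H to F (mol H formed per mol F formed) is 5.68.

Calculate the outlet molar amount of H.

71 mol

Conversion of E: E consumed = 0.319 × 261.6 = 83.45 mol = 2ξ₁ + 1ξ₂.
Selectivity: 2ξ₁ / (1ξ₂) = 5.68 → ξ₁ = 2.84 ξ₂.
Substitute: (2·2.84 + 1) ξ₂ = 83.45 → ξ₂ = 12.49 mol, ξ₁ = 35.48 mol.
Outlet amounts (n = n₀ + Σ ν·ξ):
  E: 261.6 − 2(35.48) − 1(12.49) = 178.1
  H: 0 + 2(35.48) = 70.96
  F: 0 + 1(12.49) = 12.49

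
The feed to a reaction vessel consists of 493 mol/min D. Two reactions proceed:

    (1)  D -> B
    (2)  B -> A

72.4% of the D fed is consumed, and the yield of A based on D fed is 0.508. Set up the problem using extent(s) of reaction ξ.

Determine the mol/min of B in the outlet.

Conversion of D: D consumed = 1ξ₁ = 0.724 × 493 → ξ₁ = 356.9 mol/min.
Yield of A: 1ξ₂ / 493 = 0.508 → ξ₂ = 250.4 mol/min.
Outlet amounts (n = n₀ + Σ ν·ξ):
  D: 493 − 1(356.9) = 136.1
  B: 0 + 1(356.9) − 1(250.4) = 106.5
  A: 0 + 1(250.4) = 250.4

106 mol/min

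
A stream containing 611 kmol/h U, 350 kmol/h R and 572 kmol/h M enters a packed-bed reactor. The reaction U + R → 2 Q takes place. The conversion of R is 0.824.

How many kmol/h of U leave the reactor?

R reacted = 0.824 × 350 = 288.4 kmol/h; ν_R = −1, so ξ = 288.4/1 = 288.4 kmol/h.
Outlet amounts (n = n₀ + ν ξ):
  U: 611 − 1(288.4) = 322.6
  R: 350 − 1(288.4) = 61.6
  Q: 0 + 2(288.4) = 576.8
  M: 572 (inert)

323 kmol/h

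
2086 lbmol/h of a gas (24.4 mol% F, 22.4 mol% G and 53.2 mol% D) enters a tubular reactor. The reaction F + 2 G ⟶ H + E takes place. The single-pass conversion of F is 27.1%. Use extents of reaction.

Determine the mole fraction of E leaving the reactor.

F reacted = 0.271 × 509 = 137.9 lbmol/h; ν_F = −1, so ξ = 137.9/1 = 137.9 lbmol/h.
Outlet amounts (n = n₀ + ν ξ):
  F: 509 − 1(137.9) = 371
  G: 467.3 − 2(137.9) = 191.4
  H: 0 + 1(137.9) = 137.9
  E: 0 + 1(137.9) = 137.9
  D: 1110 (inert)
Total out = 1948 lbmol/h; y_E = 137.9 / 1948 = 0.07081.

0.0708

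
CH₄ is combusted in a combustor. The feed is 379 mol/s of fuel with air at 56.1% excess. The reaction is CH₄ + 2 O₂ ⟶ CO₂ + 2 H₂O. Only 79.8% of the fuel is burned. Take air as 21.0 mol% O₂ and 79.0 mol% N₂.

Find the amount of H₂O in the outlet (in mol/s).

Stoichiometric O₂ = 2 × 379 = 758 mol/s; O₂ fed = 758 × 1.561 = 1183 mol/s.
N₂ fed = 1183 × 79/21 = 4451 mol/s.
Fuel reacted = 0.798 × 379 → ξ = 302.4 mol/s.
Outlet (n = n₀ + ν ξ):
  CH₄: 379 − 1(302.4) = 76.56
  O₂: 1183 − 2(302.4) = 578.4
  N₂: 4451 (inert)
  CO₂: 0 + 1(302.4) = 302.4
  H₂O: 0 + 2(302.4) = 604.9

605 mol/s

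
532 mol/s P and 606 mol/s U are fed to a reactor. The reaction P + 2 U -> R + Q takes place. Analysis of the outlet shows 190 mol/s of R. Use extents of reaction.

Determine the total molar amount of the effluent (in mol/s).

For R: n = n₀ + 1ξ → 190 = 0 + 1ξ, giving ξ = 190 mol/s.
Outlet amounts (n = n₀ + ν ξ):
  P: 532 − 1(190) = 342
  U: 606 − 2(190) = 226
  R: 0 + 1(190) = 190
  Q: 0 + 1(190) = 190
Total out = 342 + 226 + 190 + 190 = 948 mol/s.

948 mol/s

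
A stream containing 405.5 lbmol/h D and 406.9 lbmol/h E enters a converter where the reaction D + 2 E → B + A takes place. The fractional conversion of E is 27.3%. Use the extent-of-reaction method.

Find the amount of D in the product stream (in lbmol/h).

E reacted = 0.273 × 406.9 = 111.1 lbmol/h; ν_E = −2, so ξ = 111.1/2 = 55.54 lbmol/h.
Outlet amounts (n = n₀ + ν ξ):
  D: 405.5 − 1(55.54) = 350
  E: 406.9 − 2(55.54) = 295.8
  B: 0 + 1(55.54) = 55.54
  A: 0 + 1(55.54) = 55.54

350 lbmol/h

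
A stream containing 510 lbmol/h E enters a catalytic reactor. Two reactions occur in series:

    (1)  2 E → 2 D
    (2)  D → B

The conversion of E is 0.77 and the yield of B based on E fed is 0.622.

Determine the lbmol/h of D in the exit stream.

Conversion of E: E consumed = 2ξ₁ = 0.77 × 510 → ξ₁ = 196.3 lbmol/h.
Yield of B: 1ξ₂ / 510 = 0.622 → ξ₂ = 317.2 lbmol/h.
Outlet amounts (n = n₀ + Σ ν·ξ):
  E: 510 − 2(196.3) = 117.3
  D: 0 + 2(196.3) − 1(317.2) = 75.48
  B: 0 + 1(317.2) = 317.2

75.5 lbmol/h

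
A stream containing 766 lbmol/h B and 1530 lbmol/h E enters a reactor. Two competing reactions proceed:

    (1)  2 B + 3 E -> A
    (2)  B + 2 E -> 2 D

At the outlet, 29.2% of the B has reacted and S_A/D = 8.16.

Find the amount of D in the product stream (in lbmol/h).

13.3 lbmol/h

Conversion of B: B consumed = 0.292 × 766 = 223.7 lbmol/h = 2ξ₁ + 1ξ₂.
Selectivity: 1ξ₁ / (2ξ₂) = 8.16 → ξ₁ = 16.32 ξ₂.
Substitute: (2·16.32 + 1) ξ₂ = 223.7 → ξ₂ = 6.649 lbmol/h, ξ₁ = 108.5 lbmol/h.
Outlet amounts (n = n₀ + Σ ν·ξ):
  B: 766 − 2(108.5) − 1(6.649) = 542.3
  E: 1530 − 3(108.5) − 2(6.649) = 1191
  A: 0 + 1(108.5) = 108.5
  D: 0 + 2(6.649) = 13.3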